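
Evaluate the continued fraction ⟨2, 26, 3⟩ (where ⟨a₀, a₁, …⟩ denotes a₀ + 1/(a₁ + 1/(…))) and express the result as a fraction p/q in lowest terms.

Start with 3.
26 + 1/(3/1) = 26 + 1/3 = 79/3
2 + 1/(79/3) = 2 + 3/79 = 161/79

161/79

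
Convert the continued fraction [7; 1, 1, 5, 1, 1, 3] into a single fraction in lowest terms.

Build up convergents one term at a time:
a_0 = 7: 7/1
a_1 = 1: 8/1
a_2 = 1: 15/2
a_3 = 5: 83/11
a_4 = 1: 98/13
a_5 = 1: 181/24
a_6 = 3: 641/85

641/85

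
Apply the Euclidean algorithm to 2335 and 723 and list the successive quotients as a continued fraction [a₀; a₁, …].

Run the Euclidean algorithm, recording each quotient:
2335 = 3·723 + 166, so a_0 = 3
723 = 4·166 + 59, so a_1 = 4
166 = 2·59 + 48, so a_2 = 2
59 = 1·48 + 11, so a_3 = 1
48 = 4·11 + 4, so a_4 = 4
11 = 2·4 + 3, so a_5 = 2
4 = 1·3 + 1, so a_6 = 1
3 = 3·1 + 0, so a_7 = 3

[3; 4, 2, 1, 4, 2, 1, 3]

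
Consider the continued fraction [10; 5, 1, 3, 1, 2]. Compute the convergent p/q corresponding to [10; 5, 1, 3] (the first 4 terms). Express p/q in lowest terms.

234/23

Use the convergent recurrence hₖ = aₖ·hₖ₋₁ + hₖ₋₂ (and likewise for the denominators kₖ):
a_0 = 10: 10/1
a_1 = 5: 51/5
a_2 = 1: 61/6
a_3 = 3: 234/23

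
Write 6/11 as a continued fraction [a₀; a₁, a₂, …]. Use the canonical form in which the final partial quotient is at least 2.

⌊6/11⌋ = 0, remainder 6
⌊11/6⌋ = 1, remainder 5
⌊6/5⌋ = 1, remainder 1
⌊5/1⌋ = 5, remainder 0

[0; 1, 1, 5]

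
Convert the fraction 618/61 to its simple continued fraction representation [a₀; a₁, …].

618 ÷ 61 → quotient 10, remainder 8
61 ÷ 8 → quotient 7, remainder 5
8 ÷ 5 → quotient 1, remainder 3
5 ÷ 3 → quotient 1, remainder 2
3 ÷ 2 → quotient 1, remainder 1
2 ÷ 1 → quotient 2, remainder 0

[10; 7, 1, 1, 1, 2]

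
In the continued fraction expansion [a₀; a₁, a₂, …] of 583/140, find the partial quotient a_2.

11

Run the Euclidean algorithm, recording each quotient:
583 = 4·140 + 23, so a_0 = 4
140 = 6·23 + 2, so a_1 = 6
23 = 11·2 + 1, so a_2 = 11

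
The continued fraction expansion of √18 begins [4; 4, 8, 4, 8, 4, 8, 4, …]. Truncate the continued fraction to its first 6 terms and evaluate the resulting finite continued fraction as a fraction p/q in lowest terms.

19601/4620

a_0 = 4: 4/1
a_1 = 4: 17/4
a_2 = 8: 140/33
a_3 = 4: 577/136
a_4 = 8: 4756/1121
a_5 = 4: 19601/4620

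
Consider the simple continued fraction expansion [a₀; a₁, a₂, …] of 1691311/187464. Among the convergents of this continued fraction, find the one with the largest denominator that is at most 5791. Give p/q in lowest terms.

1227/136

a_0 = 9: 9/1  (≤ bound)
a_1 = 45: 406/45  (≤ bound)
a_2 = 2: 821/91  (≤ bound)
a_3 = 1: 1227/136  (≤ bound)
a_4 = 42: 52355/5803  (> 5791, stop)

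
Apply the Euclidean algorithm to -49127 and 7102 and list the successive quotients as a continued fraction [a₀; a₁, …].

[-7; 12, 10, 8, 3, 2]

⌊-49127/7102⌋ = -7, remainder 587
⌊7102/587⌋ = 12, remainder 58
⌊587/58⌋ = 10, remainder 7
⌊58/7⌋ = 8, remainder 2
⌊7/2⌋ = 3, remainder 1
⌊2/1⌋ = 2, remainder 0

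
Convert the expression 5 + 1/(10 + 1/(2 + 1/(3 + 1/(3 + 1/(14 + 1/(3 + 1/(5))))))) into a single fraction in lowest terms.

286019/56128

a_0 = 5: 5/1
a_1 = 10: 51/10
a_2 = 2: 107/21
a_3 = 3: 372/73
a_4 = 3: 1223/240
a_5 = 14: 17494/3433
a_6 = 3: 53705/10539
a_7 = 5: 286019/56128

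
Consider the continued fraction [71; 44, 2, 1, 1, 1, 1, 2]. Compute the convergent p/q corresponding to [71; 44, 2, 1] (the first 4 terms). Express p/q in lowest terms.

Use the convergent recurrence hₖ = aₖ·hₖ₋₁ + hₖ₋₂ (and likewise for the denominators kₖ):
a_0 = 71: 71/1
a_1 = 44: 3125/44
a_2 = 2: 6321/89
a_3 = 1: 9446/133

9446/133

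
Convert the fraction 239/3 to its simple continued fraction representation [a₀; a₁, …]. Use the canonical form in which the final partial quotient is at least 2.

[79; 1, 2]

239 = 79·3 + 2, so a_0 = 79
3 = 1·2 + 1, so a_1 = 1
2 = 2·1 + 0, so a_2 = 2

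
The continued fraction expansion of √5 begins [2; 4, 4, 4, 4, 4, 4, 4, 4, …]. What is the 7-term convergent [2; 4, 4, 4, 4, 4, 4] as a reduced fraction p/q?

12238/5473

Collapse the nested fraction from the inside out:
Start with 4.
4 + 1/(4/1) = 4 + 1/4 = 17/4
4 + 1/(17/4) = 4 + 4/17 = 72/17
4 + 1/(72/17) = 4 + 17/72 = 305/72
4 + 1/(305/72) = 4 + 72/305 = 1292/305
4 + 1/(1292/305) = 4 + 305/1292 = 5473/1292
2 + 1/(5473/1292) = 2 + 1292/5473 = 12238/5473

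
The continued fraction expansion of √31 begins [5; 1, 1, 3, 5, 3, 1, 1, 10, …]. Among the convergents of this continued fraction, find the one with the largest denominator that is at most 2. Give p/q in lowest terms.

11/2

List convergents until the denominator exceeds the bound:
a_0 = 5: 5/1  (≤ bound)
a_1 = 1: 6/1  (≤ bound)
a_2 = 1: 11/2  (≤ bound)
a_3 = 3: 39/7  (> 2, stop)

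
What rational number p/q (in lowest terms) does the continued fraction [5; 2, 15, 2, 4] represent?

Start with 4.
2 + 1/(4/1) = 2 + 1/4 = 9/4
15 + 1/(9/4) = 15 + 4/9 = 139/9
2 + 1/(139/9) = 2 + 9/139 = 287/139
5 + 1/(287/139) = 5 + 139/287 = 1574/287

1574/287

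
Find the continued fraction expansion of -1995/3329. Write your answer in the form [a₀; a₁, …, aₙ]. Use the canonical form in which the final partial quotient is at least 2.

Repeatedly divide and take the remainder:
-1995 ÷ 3329 → quotient -1, remainder 1334
3329 ÷ 1334 → quotient 2, remainder 661
1334 ÷ 661 → quotient 2, remainder 12
661 ÷ 12 → quotient 55, remainder 1
12 ÷ 1 → quotient 12, remainder 0

[-1; 2, 2, 55, 12]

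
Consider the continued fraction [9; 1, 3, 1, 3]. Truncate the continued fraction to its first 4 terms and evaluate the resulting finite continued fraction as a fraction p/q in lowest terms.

a_0 = 9: 9/1
a_1 = 1: 10/1
a_2 = 3: 39/4
a_3 = 1: 49/5

49/5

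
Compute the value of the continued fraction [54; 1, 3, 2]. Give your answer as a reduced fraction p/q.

a_0 = 54: 54/1
a_1 = 1: 55/1
a_2 = 3: 219/4
a_3 = 2: 493/9

493/9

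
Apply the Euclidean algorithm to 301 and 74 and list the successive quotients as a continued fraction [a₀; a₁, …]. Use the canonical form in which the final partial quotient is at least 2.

301 = 4·74 + 5, so a_0 = 4
74 = 14·5 + 4, so a_1 = 14
5 = 1·4 + 1, so a_2 = 1
4 = 4·1 + 0, so a_3 = 4

[4; 14, 1, 4]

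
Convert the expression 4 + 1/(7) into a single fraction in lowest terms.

Use the convergent recurrence hₖ = aₖ·hₖ₋₁ + hₖ₋₂ (and likewise for the denominators kₖ):
a_0 = 4: 4/1
a_1 = 7: 29/7

29/7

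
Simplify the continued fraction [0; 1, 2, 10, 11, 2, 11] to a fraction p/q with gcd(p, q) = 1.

5590/8253

Use the convergent recurrence hₖ = aₖ·hₖ₋₁ + hₖ₋₂ (and likewise for the denominators kₖ):
a_0 = 0: 0/1
a_1 = 1: 1/1
a_2 = 2: 2/3
a_3 = 10: 21/31
a_4 = 11: 233/344
a_5 = 2: 487/719
a_6 = 11: 5590/8253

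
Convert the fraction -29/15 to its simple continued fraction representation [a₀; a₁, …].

[-2; 15]

⌊-29/15⌋ = -2, remainder 1
⌊15/1⌋ = 15, remainder 0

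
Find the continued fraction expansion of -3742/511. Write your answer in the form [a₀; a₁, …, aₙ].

-3742 ÷ 511 → quotient -8, remainder 346
511 ÷ 346 → quotient 1, remainder 165
346 ÷ 165 → quotient 2, remainder 16
165 ÷ 16 → quotient 10, remainder 5
16 ÷ 5 → quotient 3, remainder 1
5 ÷ 1 → quotient 5, remainder 0

[-8; 1, 2, 10, 3, 5]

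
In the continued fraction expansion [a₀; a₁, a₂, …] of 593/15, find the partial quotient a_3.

593 = 39·15 + 8, so a_0 = 39
15 = 1·8 + 7, so a_1 = 1
8 = 1·7 + 1, so a_2 = 1
7 = 7·1 + 0, so a_3 = 7

7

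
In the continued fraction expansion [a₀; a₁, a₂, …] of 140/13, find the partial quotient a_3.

140 ÷ 13 → quotient 10, remainder 10
13 ÷ 10 → quotient 1, remainder 3
10 ÷ 3 → quotient 3, remainder 1
3 ÷ 1 → quotient 3, remainder 0

3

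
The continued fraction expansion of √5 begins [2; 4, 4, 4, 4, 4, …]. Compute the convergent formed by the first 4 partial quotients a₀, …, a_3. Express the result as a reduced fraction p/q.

161/72

Use the convergent recurrence hₖ = aₖ·hₖ₋₁ + hₖ₋₂ (and likewise for the denominators kₖ):
a_0 = 2: 2/1
a_1 = 4: 9/4
a_2 = 4: 38/17
a_3 = 4: 161/72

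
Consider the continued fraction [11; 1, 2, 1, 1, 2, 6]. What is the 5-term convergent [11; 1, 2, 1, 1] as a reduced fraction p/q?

a_0 = 11: 11/1
a_1 = 1: 12/1
a_2 = 2: 35/3
a_3 = 1: 47/4
a_4 = 1: 82/7

82/7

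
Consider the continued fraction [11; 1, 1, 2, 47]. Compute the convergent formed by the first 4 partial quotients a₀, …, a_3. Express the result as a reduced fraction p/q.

58/5

Start with 2.
1 + 1/(2/1) = 1 + 1/2 = 3/2
1 + 1/(3/2) = 1 + 2/3 = 5/3
11 + 1/(5/3) = 11 + 3/5 = 58/5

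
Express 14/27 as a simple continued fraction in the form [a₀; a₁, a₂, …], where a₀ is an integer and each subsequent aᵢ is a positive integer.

[0; 1, 1, 13]

14 = 0·27 + 14, so a_0 = 0
27 = 1·14 + 13, so a_1 = 1
14 = 1·13 + 1, so a_2 = 1
13 = 13·1 + 0, so a_3 = 13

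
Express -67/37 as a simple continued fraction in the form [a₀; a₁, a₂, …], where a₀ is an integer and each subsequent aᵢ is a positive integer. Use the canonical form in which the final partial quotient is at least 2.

[-2; 5, 3, 2]

Run the Euclidean algorithm, recording each quotient:
-67 ÷ 37 → quotient -2, remainder 7
37 ÷ 7 → quotient 5, remainder 2
7 ÷ 2 → quotient 3, remainder 1
2 ÷ 1 → quotient 2, remainder 0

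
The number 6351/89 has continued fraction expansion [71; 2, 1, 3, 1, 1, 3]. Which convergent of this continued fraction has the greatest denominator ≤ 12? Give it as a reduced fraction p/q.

a_0 = 71: 71/1  (≤ bound)
a_1 = 2: 143/2  (≤ bound)
a_2 = 1: 214/3  (≤ bound)
a_3 = 3: 785/11  (≤ bound)
a_4 = 1: 999/14  (> 12, stop)

785/11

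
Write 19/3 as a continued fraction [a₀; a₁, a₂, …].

Repeatedly divide and take the remainder:
19 = 6·3 + 1, so a_0 = 6
3 = 3·1 + 0, so a_1 = 3

[6; 3]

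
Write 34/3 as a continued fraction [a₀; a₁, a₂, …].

⌊34/3⌋ = 11, remainder 1
⌊3/1⌋ = 3, remainder 0

[11; 3]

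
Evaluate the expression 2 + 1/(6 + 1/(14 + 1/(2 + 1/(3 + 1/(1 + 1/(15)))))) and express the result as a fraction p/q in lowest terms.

26947/12448

Use the convergent recurrence hₖ = aₖ·hₖ₋₁ + hₖ₋₂ (and likewise for the denominators kₖ):
a_0 = 2: 2/1
a_1 = 6: 13/6
a_2 = 14: 184/85
a_3 = 2: 381/176
a_4 = 3: 1327/613
a_5 = 1: 1708/789
a_6 = 15: 26947/12448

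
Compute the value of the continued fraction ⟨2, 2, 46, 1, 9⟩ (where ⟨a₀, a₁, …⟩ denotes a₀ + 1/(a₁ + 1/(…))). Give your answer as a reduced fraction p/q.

Start with 9.
1 + 1/(9/1) = 1 + 1/9 = 10/9
46 + 1/(10/9) = 46 + 9/10 = 469/10
2 + 1/(469/10) = 2 + 10/469 = 948/469
2 + 1/(948/469) = 2 + 469/948 = 2365/948

2365/948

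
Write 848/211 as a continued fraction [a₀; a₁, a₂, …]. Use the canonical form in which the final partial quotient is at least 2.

[4; 52, 1, 3]

Apply division with remainder until the remainder is 0:
848 = 4·211 + 4, so a_0 = 4
211 = 52·4 + 3, so a_1 = 52
4 = 1·3 + 1, so a_2 = 1
3 = 3·1 + 0, so a_3 = 3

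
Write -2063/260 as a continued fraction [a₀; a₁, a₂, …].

-2063 ÷ 260 → quotient -8, remainder 17
260 ÷ 17 → quotient 15, remainder 5
17 ÷ 5 → quotient 3, remainder 2
5 ÷ 2 → quotient 2, remainder 1
2 ÷ 1 → quotient 2, remainder 0

[-8; 15, 3, 2, 2]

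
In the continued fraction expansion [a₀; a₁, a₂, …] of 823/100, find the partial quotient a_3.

Repeatedly divide and take the remainder:
⌊823/100⌋ = 8, remainder 23
⌊100/23⌋ = 4, remainder 8
⌊23/8⌋ = 2, remainder 7
⌊8/7⌋ = 1, remainder 1

1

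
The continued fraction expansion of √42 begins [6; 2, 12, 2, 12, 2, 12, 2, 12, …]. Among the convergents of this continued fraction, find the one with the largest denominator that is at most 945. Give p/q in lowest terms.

List convergents until the denominator exceeds the bound:
a_0 = 6: 6/1  (≤ bound)
a_1 = 2: 13/2  (≤ bound)
a_2 = 12: 162/25  (≤ bound)
a_3 = 2: 337/52  (≤ bound)
a_4 = 12: 4206/649  (≤ bound)
a_5 = 2: 8749/1350  (> 945, stop)

4206/649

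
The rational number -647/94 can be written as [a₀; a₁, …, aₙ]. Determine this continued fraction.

-647 = -7·94 + 11, so a_0 = -7
94 = 8·11 + 6, so a_1 = 8
11 = 1·6 + 5, so a_2 = 1
6 = 1·5 + 1, so a_3 = 1
5 = 5·1 + 0, so a_4 = 5

[-7; 8, 1, 1, 5]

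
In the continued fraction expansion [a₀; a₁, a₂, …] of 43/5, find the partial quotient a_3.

43 ÷ 5 → quotient 8, remainder 3
5 ÷ 3 → quotient 1, remainder 2
3 ÷ 2 → quotient 1, remainder 1
2 ÷ 1 → quotient 2, remainder 0

2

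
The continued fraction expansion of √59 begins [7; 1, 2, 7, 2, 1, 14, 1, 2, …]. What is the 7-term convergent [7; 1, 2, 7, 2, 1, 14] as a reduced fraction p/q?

Use the convergent recurrence hₖ = aₖ·hₖ₋₁ + hₖ₋₂ (and likewise for the denominators kₖ):
a_0 = 7: 7/1
a_1 = 1: 8/1
a_2 = 2: 23/3
a_3 = 7: 169/22
a_4 = 2: 361/47
a_5 = 1: 530/69
a_6 = 14: 7781/1013

7781/1013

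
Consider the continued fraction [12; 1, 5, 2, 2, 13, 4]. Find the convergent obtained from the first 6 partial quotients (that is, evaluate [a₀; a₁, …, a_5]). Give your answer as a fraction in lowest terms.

5510/429

Start with 13.
2 + 1/(13/1) = 2 + 1/13 = 27/13
2 + 1/(27/13) = 2 + 13/27 = 67/27
5 + 1/(67/27) = 5 + 27/67 = 362/67
1 + 1/(362/67) = 1 + 67/362 = 429/362
12 + 1/(429/362) = 12 + 362/429 = 5510/429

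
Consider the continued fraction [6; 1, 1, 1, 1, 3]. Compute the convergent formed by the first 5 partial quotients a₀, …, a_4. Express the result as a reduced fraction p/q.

a_0 = 6: 6/1
a_1 = 1: 7/1
a_2 = 1: 13/2
a_3 = 1: 20/3
a_4 = 1: 33/5

33/5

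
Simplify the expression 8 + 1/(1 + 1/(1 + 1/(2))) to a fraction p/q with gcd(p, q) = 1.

Collapse the nested fraction from the inside out:
Start with 2.
1 + 1/(2/1) = 1 + 1/2 = 3/2
1 + 1/(3/2) = 1 + 2/3 = 5/3
8 + 1/(5/3) = 8 + 3/5 = 43/5

43/5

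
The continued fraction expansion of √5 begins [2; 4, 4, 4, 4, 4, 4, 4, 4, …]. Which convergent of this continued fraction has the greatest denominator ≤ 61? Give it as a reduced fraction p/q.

38/17

List convergents until the denominator exceeds the bound:
a_0 = 2: 2/1  (≤ bound)
a_1 = 4: 9/4  (≤ bound)
a_2 = 4: 38/17  (≤ bound)
a_3 = 4: 161/72  (> 61, stop)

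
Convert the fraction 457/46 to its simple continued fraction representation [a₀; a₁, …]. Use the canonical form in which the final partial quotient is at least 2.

Repeatedly divide and take the remainder:
457 = 9·46 + 43, so a_0 = 9
46 = 1·43 + 3, so a_1 = 1
43 = 14·3 + 1, so a_2 = 14
3 = 3·1 + 0, so a_3 = 3

[9; 1, 14, 3]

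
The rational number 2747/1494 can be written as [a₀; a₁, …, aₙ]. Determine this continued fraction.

[1; 1, 5, 5, 48]

2747 = 1·1494 + 1253, so a_0 = 1
1494 = 1·1253 + 241, so a_1 = 1
1253 = 5·241 + 48, so a_2 = 5
241 = 5·48 + 1, so a_3 = 5
48 = 48·1 + 0, so a_4 = 48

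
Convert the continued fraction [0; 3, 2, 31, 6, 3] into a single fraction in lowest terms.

1203/4201

Start with 3.
6 + 1/(3/1) = 6 + 1/3 = 19/3
31 + 1/(19/3) = 31 + 3/19 = 592/19
2 + 1/(592/19) = 2 + 19/592 = 1203/592
3 + 1/(1203/592) = 3 + 592/1203 = 4201/1203
0 + 1/(4201/1203) = 0 + 1203/4201 = 1203/4201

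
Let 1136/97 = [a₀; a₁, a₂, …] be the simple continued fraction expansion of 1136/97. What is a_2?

2

1136 ÷ 97 → quotient 11, remainder 69
97 ÷ 69 → quotient 1, remainder 28
69 ÷ 28 → quotient 2, remainder 13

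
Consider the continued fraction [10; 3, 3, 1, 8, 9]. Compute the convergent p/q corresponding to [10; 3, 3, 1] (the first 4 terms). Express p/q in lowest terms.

Starting at the tail and folding back:
Start with 1.
3 + 1/(1/1) = 3 + 1/1 = 4/1
3 + 1/(4/1) = 3 + 1/4 = 13/4
10 + 1/(13/4) = 10 + 4/13 = 134/13

134/13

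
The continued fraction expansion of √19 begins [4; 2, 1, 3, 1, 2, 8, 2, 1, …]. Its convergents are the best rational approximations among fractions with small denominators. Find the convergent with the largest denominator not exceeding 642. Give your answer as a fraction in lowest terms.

List convergents until the denominator exceeds the bound:
a_0 = 4: 4/1  (≤ bound)
a_1 = 2: 9/2  (≤ bound)
a_2 = 1: 13/3  (≤ bound)
a_3 = 3: 48/11  (≤ bound)
a_4 = 1: 61/14  (≤ bound)
a_5 = 2: 170/39  (≤ bound)
a_6 = 8: 1421/326  (≤ bound)
a_7 = 2: 3012/691  (> 642, stop)

1421/326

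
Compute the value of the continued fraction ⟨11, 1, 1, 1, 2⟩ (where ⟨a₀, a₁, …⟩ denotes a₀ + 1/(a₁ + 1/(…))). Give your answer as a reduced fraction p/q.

93/8

Starting at the tail and folding back:
Start with 2.
1 + 1/(2/1) = 1 + 1/2 = 3/2
1 + 1/(3/2) = 1 + 2/3 = 5/3
1 + 1/(5/3) = 1 + 3/5 = 8/5
11 + 1/(8/5) = 11 + 5/8 = 93/8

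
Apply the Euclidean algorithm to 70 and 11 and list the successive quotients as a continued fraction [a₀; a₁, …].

[6; 2, 1, 3]

70 = 6·11 + 4, so a_0 = 6
11 = 2·4 + 3, so a_1 = 2
4 = 1·3 + 1, so a_2 = 1
3 = 3·1 + 0, so a_3 = 3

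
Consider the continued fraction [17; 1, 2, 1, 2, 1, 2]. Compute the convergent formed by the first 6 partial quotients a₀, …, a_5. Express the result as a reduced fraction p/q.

266/15

Start with 1.
2 + 1/(1/1) = 2 + 1/1 = 3/1
1 + 1/(3/1) = 1 + 1/3 = 4/3
2 + 1/(4/3) = 2 + 3/4 = 11/4
1 + 1/(11/4) = 1 + 4/11 = 15/11
17 + 1/(15/11) = 17 + 11/15 = 266/15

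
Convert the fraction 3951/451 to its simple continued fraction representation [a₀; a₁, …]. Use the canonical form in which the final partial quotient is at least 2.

[8; 1, 3, 5, 1, 2, 6]

3951 = 8·451 + 343, so a_0 = 8
451 = 1·343 + 108, so a_1 = 1
343 = 3·108 + 19, so a_2 = 3
108 = 5·19 + 13, so a_3 = 5
19 = 1·13 + 6, so a_4 = 1
13 = 2·6 + 1, so a_5 = 2
6 = 6·1 + 0, so a_6 = 6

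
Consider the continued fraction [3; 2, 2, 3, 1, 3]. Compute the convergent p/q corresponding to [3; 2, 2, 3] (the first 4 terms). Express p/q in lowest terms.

Work from the innermost term outward:
Start with 3.
2 + 1/(3/1) = 2 + 1/3 = 7/3
2 + 1/(7/3) = 2 + 3/7 = 17/7
3 + 1/(17/7) = 3 + 7/17 = 58/17

58/17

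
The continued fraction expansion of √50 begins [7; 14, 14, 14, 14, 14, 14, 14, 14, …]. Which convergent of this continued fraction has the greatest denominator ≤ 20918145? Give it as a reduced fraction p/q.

54608393/7722793

a_0 = 7: 7/1  (≤ bound)
a_1 = 14: 99/14  (≤ bound)
a_2 = 14: 1393/197  (≤ bound)
a_3 = 14: 19601/2772  (≤ bound)
a_4 = 14: 275807/39005  (≤ bound)
a_5 = 14: 3880899/548842  (≤ bound)
a_6 = 14: 54608393/7722793  (≤ bound)
a_7 = 14: 768398401/108667944  (> 20918145, stop)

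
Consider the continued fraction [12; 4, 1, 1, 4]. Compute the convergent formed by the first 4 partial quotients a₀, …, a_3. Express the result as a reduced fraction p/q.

110/9

a_0 = 12: 12/1
a_1 = 4: 49/4
a_2 = 1: 61/5
a_3 = 1: 110/9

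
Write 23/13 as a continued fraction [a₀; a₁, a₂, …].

[1; 1, 3, 3]

Apply division with remainder until the remainder is 0:
23 = 1·13 + 10, so a_0 = 1
13 = 1·10 + 3, so a_1 = 1
10 = 3·3 + 1, so a_2 = 3
3 = 3·1 + 0, so a_3 = 3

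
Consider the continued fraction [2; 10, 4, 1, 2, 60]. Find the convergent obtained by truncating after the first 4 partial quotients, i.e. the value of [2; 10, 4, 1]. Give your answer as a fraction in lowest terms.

107/51

Collapse the nested fraction from the inside out:
Start with 1.
4 + 1/(1/1) = 4 + 1/1 = 5/1
10 + 1/(5/1) = 10 + 1/5 = 51/5
2 + 1/(51/5) = 2 + 5/51 = 107/51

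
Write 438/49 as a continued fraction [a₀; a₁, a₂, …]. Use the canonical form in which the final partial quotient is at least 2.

[8; 1, 15, 3]

⌊438/49⌋ = 8, remainder 46
⌊49/46⌋ = 1, remainder 3
⌊46/3⌋ = 15, remainder 1
⌊3/1⌋ = 3, remainder 0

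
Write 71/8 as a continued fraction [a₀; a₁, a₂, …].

[8; 1, 7]

71 ÷ 8 → quotient 8, remainder 7
8 ÷ 7 → quotient 1, remainder 1
7 ÷ 1 → quotient 7, remainder 0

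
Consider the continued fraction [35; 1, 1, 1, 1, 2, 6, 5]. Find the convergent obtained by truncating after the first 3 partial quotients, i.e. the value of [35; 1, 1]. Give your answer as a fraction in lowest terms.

Starting at the tail and folding back:
Start with 1.
1 + 1/(1/1) = 1 + 1/1 = 2/1
35 + 1/(2/1) = 35 + 1/2 = 71/2

71/2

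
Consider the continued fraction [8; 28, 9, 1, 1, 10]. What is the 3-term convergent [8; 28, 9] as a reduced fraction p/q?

Compute successive convergents:
a_0 = 8: 8/1
a_1 = 28: 225/28
a_2 = 9: 2033/253

2033/253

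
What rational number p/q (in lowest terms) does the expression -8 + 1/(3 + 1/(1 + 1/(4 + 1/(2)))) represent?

Build up convergents one term at a time:
a_0 = -8: -8/1
a_1 = 3: -23/3
a_2 = 1: -31/4
a_3 = 4: -147/19
a_4 = 2: -325/42

-325/42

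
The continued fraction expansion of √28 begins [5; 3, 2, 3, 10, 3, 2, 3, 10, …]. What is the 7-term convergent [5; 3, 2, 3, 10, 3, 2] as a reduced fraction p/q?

9403/1777

Compute successive convergents:
a_0 = 5: 5/1
a_1 = 3: 16/3
a_2 = 2: 37/7
a_3 = 3: 127/24
a_4 = 10: 1307/247
a_5 = 3: 4048/765
a_6 = 2: 9403/1777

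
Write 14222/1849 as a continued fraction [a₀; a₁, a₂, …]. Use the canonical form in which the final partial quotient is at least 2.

[7; 1, 2, 4, 9, 1, 13]

Apply division with remainder until the remainder is 0:
14222 = 7·1849 + 1279, so a_0 = 7
1849 = 1·1279 + 570, so a_1 = 1
1279 = 2·570 + 139, so a_2 = 2
570 = 4·139 + 14, so a_3 = 4
139 = 9·14 + 13, so a_4 = 9
14 = 1·13 + 1, so a_5 = 1
13 = 13·1 + 0, so a_6 = 13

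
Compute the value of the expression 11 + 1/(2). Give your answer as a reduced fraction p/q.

23/2

Start with 2.
11 + 1/(2/1) = 11 + 1/2 = 23/2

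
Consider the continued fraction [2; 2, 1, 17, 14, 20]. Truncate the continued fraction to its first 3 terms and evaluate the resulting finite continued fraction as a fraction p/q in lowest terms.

Use the convergent recurrence hₖ = aₖ·hₖ₋₁ + hₖ₋₂ (and likewise for the denominators kₖ):
a_0 = 2: 2/1
a_1 = 2: 5/2
a_2 = 1: 7/3

7/3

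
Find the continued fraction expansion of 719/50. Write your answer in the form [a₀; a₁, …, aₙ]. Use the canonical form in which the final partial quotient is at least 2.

⌊719/50⌋ = 14, remainder 19
⌊50/19⌋ = 2, remainder 12
⌊19/12⌋ = 1, remainder 7
⌊12/7⌋ = 1, remainder 5
⌊7/5⌋ = 1, remainder 2
⌊5/2⌋ = 2, remainder 1
⌊2/1⌋ = 2, remainder 0

[14; 2, 1, 1, 1, 2, 2]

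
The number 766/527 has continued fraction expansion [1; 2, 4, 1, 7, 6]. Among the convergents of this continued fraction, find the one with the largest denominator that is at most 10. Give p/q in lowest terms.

a_0 = 1: 1/1  (≤ bound)
a_1 = 2: 3/2  (≤ bound)
a_2 = 4: 13/9  (≤ bound)
a_3 = 1: 16/11  (> 10, stop)

13/9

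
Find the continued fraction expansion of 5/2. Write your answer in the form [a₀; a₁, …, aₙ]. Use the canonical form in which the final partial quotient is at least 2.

[2; 2]

⌊5/2⌋ = 2, remainder 1
⌊2/1⌋ = 2, remainder 0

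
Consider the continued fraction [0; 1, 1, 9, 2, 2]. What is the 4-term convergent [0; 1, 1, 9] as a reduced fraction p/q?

Build up convergents one term at a time:
a_0 = 0: 0/1
a_1 = 1: 1/1
a_2 = 1: 1/2
a_3 = 9: 10/19

10/19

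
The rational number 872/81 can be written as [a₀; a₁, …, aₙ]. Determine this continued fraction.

⌊872/81⌋ = 10, remainder 62
⌊81/62⌋ = 1, remainder 19
⌊62/19⌋ = 3, remainder 5
⌊19/5⌋ = 3, remainder 4
⌊5/4⌋ = 1, remainder 1
⌊4/1⌋ = 4, remainder 0

[10; 1, 3, 3, 1, 4]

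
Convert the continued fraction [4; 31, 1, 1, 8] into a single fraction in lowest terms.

2161/536

Starting at the tail and folding back:
Start with 8.
1 + 1/(8/1) = 1 + 1/8 = 9/8
1 + 1/(9/8) = 1 + 8/9 = 17/9
31 + 1/(17/9) = 31 + 9/17 = 536/17
4 + 1/(536/17) = 4 + 17/536 = 2161/536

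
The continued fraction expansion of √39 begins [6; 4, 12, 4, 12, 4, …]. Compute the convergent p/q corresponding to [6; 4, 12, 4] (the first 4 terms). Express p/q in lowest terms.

1249/200

Work from the innermost term outward:
Start with 4.
12 + 1/(4/1) = 12 + 1/4 = 49/4
4 + 1/(49/4) = 4 + 4/49 = 200/49
6 + 1/(200/49) = 6 + 49/200 = 1249/200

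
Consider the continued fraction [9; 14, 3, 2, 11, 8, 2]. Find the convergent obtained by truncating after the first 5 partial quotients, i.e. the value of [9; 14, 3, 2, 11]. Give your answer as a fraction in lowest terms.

10367/1143

a_0 = 9: 9/1
a_1 = 14: 127/14
a_2 = 3: 390/43
a_3 = 2: 907/100
a_4 = 11: 10367/1143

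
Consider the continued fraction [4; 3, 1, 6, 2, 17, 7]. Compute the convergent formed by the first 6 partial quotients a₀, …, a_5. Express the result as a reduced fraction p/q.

a_0 = 4: 4/1
a_1 = 3: 13/3
a_2 = 1: 17/4
a_3 = 6: 115/27
a_4 = 2: 247/58
a_5 = 17: 4314/1013

4314/1013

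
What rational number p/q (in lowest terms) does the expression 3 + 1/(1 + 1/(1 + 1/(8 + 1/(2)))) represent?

Collapse the nested fraction from the inside out:
Start with 2.
8 + 1/(2/1) = 8 + 1/2 = 17/2
1 + 1/(17/2) = 1 + 2/17 = 19/17
1 + 1/(19/17) = 1 + 17/19 = 36/19
3 + 1/(36/19) = 3 + 19/36 = 127/36

127/36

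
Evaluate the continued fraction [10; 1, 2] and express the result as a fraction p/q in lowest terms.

32/3

a_0 = 10: 10/1
a_1 = 1: 11/1
a_2 = 2: 32/3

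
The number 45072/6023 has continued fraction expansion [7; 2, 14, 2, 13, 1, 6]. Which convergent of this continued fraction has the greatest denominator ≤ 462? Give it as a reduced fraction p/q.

a_0 = 7: 7/1  (≤ bound)
a_1 = 2: 15/2  (≤ bound)
a_2 = 14: 217/29  (≤ bound)
a_3 = 2: 449/60  (≤ bound)
a_4 = 13: 6054/809  (> 462, stop)

449/60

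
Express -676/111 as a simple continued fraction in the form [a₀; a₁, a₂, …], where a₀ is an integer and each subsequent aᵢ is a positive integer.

[-7; 1, 10, 10]

-676 ÷ 111 → quotient -7, remainder 101
111 ÷ 101 → quotient 1, remainder 10
101 ÷ 10 → quotient 10, remainder 1
10 ÷ 1 → quotient 10, remainder 0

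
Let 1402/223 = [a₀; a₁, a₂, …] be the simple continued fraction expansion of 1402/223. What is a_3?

1402 ÷ 223 → quotient 6, remainder 64
223 ÷ 64 → quotient 3, remainder 31
64 ÷ 31 → quotient 2, remainder 2
31 ÷ 2 → quotient 15, remainder 1

15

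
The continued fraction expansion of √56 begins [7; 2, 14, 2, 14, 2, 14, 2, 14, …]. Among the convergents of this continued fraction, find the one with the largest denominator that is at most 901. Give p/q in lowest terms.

6503/869

a_0 = 7: 7/1  (≤ bound)
a_1 = 2: 15/2  (≤ bound)
a_2 = 14: 217/29  (≤ bound)
a_3 = 2: 449/60  (≤ bound)
a_4 = 14: 6503/869  (≤ bound)
a_5 = 2: 13455/1798  (> 901, stop)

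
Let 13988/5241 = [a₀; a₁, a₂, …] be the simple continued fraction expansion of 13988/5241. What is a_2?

Run the Euclidean algorithm, recording each quotient:
⌊13988/5241⌋ = 2, remainder 3506
⌊5241/3506⌋ = 1, remainder 1735
⌊3506/1735⌋ = 2, remainder 36

2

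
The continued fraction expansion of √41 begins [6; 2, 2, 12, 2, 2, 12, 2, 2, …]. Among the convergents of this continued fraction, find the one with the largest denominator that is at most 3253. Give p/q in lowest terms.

2049/320

a_0 = 6: 6/1  (≤ bound)
a_1 = 2: 13/2  (≤ bound)
a_2 = 2: 32/5  (≤ bound)
a_3 = 12: 397/62  (≤ bound)
a_4 = 2: 826/129  (≤ bound)
a_5 = 2: 2049/320  (≤ bound)
a_6 = 12: 25414/3969  (> 3253, stop)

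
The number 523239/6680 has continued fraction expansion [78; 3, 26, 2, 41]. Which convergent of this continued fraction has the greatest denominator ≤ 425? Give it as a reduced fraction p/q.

a_0 = 78: 78/1  (≤ bound)
a_1 = 3: 235/3  (≤ bound)
a_2 = 26: 6188/79  (≤ bound)
a_3 = 2: 12611/161  (≤ bound)
a_4 = 41: 523239/6680  (> 425, stop)

12611/161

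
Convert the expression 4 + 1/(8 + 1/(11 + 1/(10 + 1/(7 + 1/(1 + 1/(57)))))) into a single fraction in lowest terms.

Start with 57.
1 + 1/(57/1) = 1 + 1/57 = 58/57
7 + 1/(58/57) = 7 + 57/58 = 463/58
10 + 1/(463/58) = 10 + 58/463 = 4688/463
11 + 1/(4688/463) = 11 + 463/4688 = 52031/4688
8 + 1/(52031/4688) = 8 + 4688/52031 = 420936/52031
4 + 1/(420936/52031) = 4 + 52031/420936 = 1735775/420936

1735775/420936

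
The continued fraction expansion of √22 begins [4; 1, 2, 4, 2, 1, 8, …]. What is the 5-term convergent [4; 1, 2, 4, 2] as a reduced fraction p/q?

Compute successive convergents:
a_0 = 4: 4/1
a_1 = 1: 5/1
a_2 = 2: 14/3
a_3 = 4: 61/13
a_4 = 2: 136/29

136/29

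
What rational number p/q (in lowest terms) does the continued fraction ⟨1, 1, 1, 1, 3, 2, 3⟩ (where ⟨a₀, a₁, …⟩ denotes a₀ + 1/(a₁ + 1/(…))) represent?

141/86

Start with 3.
2 + 1/(3/1) = 2 + 1/3 = 7/3
3 + 1/(7/3) = 3 + 3/7 = 24/7
1 + 1/(24/7) = 1 + 7/24 = 31/24
1 + 1/(31/24) = 1 + 24/31 = 55/31
1 + 1/(55/31) = 1 + 31/55 = 86/55
1 + 1/(86/55) = 1 + 55/86 = 141/86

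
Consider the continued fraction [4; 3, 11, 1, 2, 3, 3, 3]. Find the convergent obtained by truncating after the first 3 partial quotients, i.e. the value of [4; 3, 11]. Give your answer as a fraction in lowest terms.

147/34

a_0 = 4: 4/1
a_1 = 3: 13/3
a_2 = 11: 147/34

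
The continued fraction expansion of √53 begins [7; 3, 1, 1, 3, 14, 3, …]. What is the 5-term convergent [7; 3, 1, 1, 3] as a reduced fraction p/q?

182/25

a_0 = 7: 7/1
a_1 = 3: 22/3
a_2 = 1: 29/4
a_3 = 1: 51/7
a_4 = 3: 182/25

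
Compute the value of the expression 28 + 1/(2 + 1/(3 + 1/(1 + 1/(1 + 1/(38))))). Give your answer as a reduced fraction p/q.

17546/617

Use the convergent recurrence hₖ = aₖ·hₖ₋₁ + hₖ₋₂ (and likewise for the denominators kₖ):
a_0 = 28: 28/1
a_1 = 2: 57/2
a_2 = 3: 199/7
a_3 = 1: 256/9
a_4 = 1: 455/16
a_5 = 38: 17546/617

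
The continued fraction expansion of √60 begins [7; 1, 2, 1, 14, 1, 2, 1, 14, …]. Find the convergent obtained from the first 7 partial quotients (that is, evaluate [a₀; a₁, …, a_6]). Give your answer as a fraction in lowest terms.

1433/185

a_0 = 7: 7/1
a_1 = 1: 8/1
a_2 = 2: 23/3
a_3 = 1: 31/4
a_4 = 14: 457/59
a_5 = 1: 488/63
a_6 = 2: 1433/185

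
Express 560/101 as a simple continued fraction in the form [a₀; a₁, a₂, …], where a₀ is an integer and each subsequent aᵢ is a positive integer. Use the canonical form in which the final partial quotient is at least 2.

[5; 1, 1, 5, 9]

⌊560/101⌋ = 5, remainder 55
⌊101/55⌋ = 1, remainder 46
⌊55/46⌋ = 1, remainder 9
⌊46/9⌋ = 5, remainder 1
⌊9/1⌋ = 9, remainder 0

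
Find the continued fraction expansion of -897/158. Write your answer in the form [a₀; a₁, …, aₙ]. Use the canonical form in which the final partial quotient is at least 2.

Apply division with remainder until the remainder is 0:
-897 = -6·158 + 51, so a_0 = -6
158 = 3·51 + 5, so a_1 = 3
51 = 10·5 + 1, so a_2 = 10
5 = 5·1 + 0, so a_3 = 5

[-6; 3, 10, 5]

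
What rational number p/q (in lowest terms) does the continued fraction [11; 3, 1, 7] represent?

a_0 = 11: 11/1
a_1 = 3: 34/3
a_2 = 1: 45/4
a_3 = 7: 349/31

349/31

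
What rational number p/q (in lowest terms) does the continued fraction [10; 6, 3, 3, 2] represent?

Use the convergent recurrence hₖ = aₖ·hₖ₋₁ + hₖ₋₂ (and likewise for the denominators kₖ):
a_0 = 10: 10/1
a_1 = 6: 61/6
a_2 = 3: 193/19
a_3 = 3: 640/63
a_4 = 2: 1473/145

1473/145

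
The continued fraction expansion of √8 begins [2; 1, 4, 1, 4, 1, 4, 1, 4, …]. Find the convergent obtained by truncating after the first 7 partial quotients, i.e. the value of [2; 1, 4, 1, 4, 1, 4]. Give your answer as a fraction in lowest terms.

Work from the innermost term outward:
Start with 4.
1 + 1/(4/1) = 1 + 1/4 = 5/4
4 + 1/(5/4) = 4 + 4/5 = 24/5
1 + 1/(24/5) = 1 + 5/24 = 29/24
4 + 1/(29/24) = 4 + 24/29 = 140/29
1 + 1/(140/29) = 1 + 29/140 = 169/140
2 + 1/(169/140) = 2 + 140/169 = 478/169

478/169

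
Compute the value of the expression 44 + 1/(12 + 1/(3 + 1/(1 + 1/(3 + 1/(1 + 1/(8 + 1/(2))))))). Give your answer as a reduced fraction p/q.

Use the convergent recurrence hₖ = aₖ·hₖ₋₁ + hₖ₋₂ (and likewise for the denominators kₖ):
a_0 = 44: 44/1
a_1 = 12: 529/12
a_2 = 3: 1631/37
a_3 = 1: 2160/49
a_4 = 3: 8111/184
a_5 = 1: 10271/233
a_6 = 8: 90279/2048
a_7 = 2: 190829/4329

190829/4329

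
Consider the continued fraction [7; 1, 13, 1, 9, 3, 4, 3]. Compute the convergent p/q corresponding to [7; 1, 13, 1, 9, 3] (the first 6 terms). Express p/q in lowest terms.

Use the convergent recurrence hₖ = aₖ·hₖ₋₁ + hₖ₋₂ (and likewise for the denominators kₖ):
a_0 = 7: 7/1
a_1 = 1: 8/1
a_2 = 13: 111/14
a_3 = 1: 119/15
a_4 = 9: 1182/149
a_5 = 3: 3665/462

3665/462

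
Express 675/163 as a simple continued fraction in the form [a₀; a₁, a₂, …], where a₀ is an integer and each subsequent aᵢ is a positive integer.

⌊675/163⌋ = 4, remainder 23
⌊163/23⌋ = 7, remainder 2
⌊23/2⌋ = 11, remainder 1
⌊2/1⌋ = 2, remainder 0

[4; 7, 11, 2]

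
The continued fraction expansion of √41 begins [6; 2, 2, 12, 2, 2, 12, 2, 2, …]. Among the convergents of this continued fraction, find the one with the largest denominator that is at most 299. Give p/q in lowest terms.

List convergents until the denominator exceeds the bound:
a_0 = 6: 6/1  (≤ bound)
a_1 = 2: 13/2  (≤ bound)
a_2 = 2: 32/5  (≤ bound)
a_3 = 12: 397/62  (≤ bound)
a_4 = 2: 826/129  (≤ bound)
a_5 = 2: 2049/320  (> 299, stop)

826/129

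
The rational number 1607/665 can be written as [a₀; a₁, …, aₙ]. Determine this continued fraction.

Apply division with remainder until the remainder is 0:
1607 ÷ 665 → quotient 2, remainder 277
665 ÷ 277 → quotient 2, remainder 111
277 ÷ 111 → quotient 2, remainder 55
111 ÷ 55 → quotient 2, remainder 1
55 ÷ 1 → quotient 55, remainder 0

[2; 2, 2, 2, 55]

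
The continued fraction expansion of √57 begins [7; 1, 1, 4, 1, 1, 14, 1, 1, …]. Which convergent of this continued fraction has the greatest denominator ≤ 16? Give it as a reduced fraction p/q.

List convergents until the denominator exceeds the bound:
a_0 = 7: 7/1  (≤ bound)
a_1 = 1: 8/1  (≤ bound)
a_2 = 1: 15/2  (≤ bound)
a_3 = 4: 68/9  (≤ bound)
a_4 = 1: 83/11  (≤ bound)
a_5 = 1: 151/20  (> 16, stop)

83/11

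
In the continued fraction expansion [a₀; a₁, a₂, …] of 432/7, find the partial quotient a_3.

432 = 61·7 + 5, so a_0 = 61
7 = 1·5 + 2, so a_1 = 1
5 = 2·2 + 1, so a_2 = 2
2 = 2·1 + 0, so a_3 = 2

2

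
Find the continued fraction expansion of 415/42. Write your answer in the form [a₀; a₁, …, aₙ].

415 ÷ 42 → quotient 9, remainder 37
42 ÷ 37 → quotient 1, remainder 5
37 ÷ 5 → quotient 7, remainder 2
5 ÷ 2 → quotient 2, remainder 1
2 ÷ 1 → quotient 2, remainder 0

[9; 1, 7, 2, 2]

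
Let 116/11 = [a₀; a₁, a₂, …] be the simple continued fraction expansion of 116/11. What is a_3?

⌊116/11⌋ = 10, remainder 6
⌊11/6⌋ = 1, remainder 5
⌊6/5⌋ = 1, remainder 1
⌊5/1⌋ = 5, remainder 0

5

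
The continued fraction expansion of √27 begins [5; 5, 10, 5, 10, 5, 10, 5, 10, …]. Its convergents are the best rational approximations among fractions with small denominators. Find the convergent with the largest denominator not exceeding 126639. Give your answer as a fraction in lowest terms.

List convergents until the denominator exceeds the bound:
a_0 = 5: 5/1  (≤ bound)
a_1 = 5: 26/5  (≤ bound)
a_2 = 10: 265/51  (≤ bound)
a_3 = 5: 1351/260  (≤ bound)
a_4 = 10: 13775/2651  (≤ bound)
a_5 = 5: 70226/13515  (≤ bound)
a_6 = 10: 716035/137801  (> 126639, stop)

70226/13515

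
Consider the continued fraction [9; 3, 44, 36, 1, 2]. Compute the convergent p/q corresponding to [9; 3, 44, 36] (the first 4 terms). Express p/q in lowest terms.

44704/4791

Start with 36.
44 + 1/(36/1) = 44 + 1/36 = 1585/36
3 + 1/(1585/36) = 3 + 36/1585 = 4791/1585
9 + 1/(4791/1585) = 9 + 1585/4791 = 44704/4791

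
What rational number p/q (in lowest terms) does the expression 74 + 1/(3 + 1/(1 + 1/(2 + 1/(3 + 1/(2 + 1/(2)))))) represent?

15374/207

Compute successive convergents:
a_0 = 74: 74/1
a_1 = 3: 223/3
a_2 = 1: 297/4
a_3 = 2: 817/11
a_4 = 3: 2748/37
a_5 = 2: 6313/85
a_6 = 2: 15374/207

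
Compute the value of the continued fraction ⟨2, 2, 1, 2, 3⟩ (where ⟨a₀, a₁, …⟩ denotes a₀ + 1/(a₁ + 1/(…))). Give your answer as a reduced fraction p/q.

64/27

Start with 3.
2 + 1/(3/1) = 2 + 1/3 = 7/3
1 + 1/(7/3) = 1 + 3/7 = 10/7
2 + 1/(10/7) = 2 + 7/10 = 27/10
2 + 1/(27/10) = 2 + 10/27 = 64/27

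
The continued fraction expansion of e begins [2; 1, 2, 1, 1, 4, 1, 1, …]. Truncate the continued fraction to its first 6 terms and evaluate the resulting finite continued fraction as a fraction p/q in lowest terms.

87/32

Starting at the tail and folding back:
Start with 4.
1 + 1/(4/1) = 1 + 1/4 = 5/4
1 + 1/(5/4) = 1 + 4/5 = 9/5
2 + 1/(9/5) = 2 + 5/9 = 23/9
1 + 1/(23/9) = 1 + 9/23 = 32/23
2 + 1/(32/23) = 2 + 23/32 = 87/32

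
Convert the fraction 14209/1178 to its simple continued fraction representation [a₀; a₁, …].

[12; 16, 7, 3, 3]

14209 = 12·1178 + 73, so a_0 = 12
1178 = 16·73 + 10, so a_1 = 16
73 = 7·10 + 3, so a_2 = 7
10 = 3·3 + 1, so a_3 = 3
3 = 3·1 + 0, so a_4 = 3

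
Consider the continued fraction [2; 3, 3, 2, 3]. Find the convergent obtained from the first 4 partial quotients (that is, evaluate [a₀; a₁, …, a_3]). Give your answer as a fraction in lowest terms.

Start with 2.
3 + 1/(2/1) = 3 + 1/2 = 7/2
3 + 1/(7/2) = 3 + 2/7 = 23/7
2 + 1/(23/7) = 2 + 7/23 = 53/23

53/23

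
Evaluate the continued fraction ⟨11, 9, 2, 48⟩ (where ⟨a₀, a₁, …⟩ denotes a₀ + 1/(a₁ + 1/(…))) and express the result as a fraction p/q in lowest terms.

10228/921

Start with 48.
2 + 1/(48/1) = 2 + 1/48 = 97/48
9 + 1/(97/48) = 9 + 48/97 = 921/97
11 + 1/(921/97) = 11 + 97/921 = 10228/921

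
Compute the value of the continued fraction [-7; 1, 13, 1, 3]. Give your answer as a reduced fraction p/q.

a_0 = -7: -7/1
a_1 = 1: -6/1
a_2 = 13: -85/14
a_3 = 1: -91/15
a_4 = 3: -358/59

-358/59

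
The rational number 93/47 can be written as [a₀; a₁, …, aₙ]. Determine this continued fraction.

Repeatedly divide and take the remainder:
93 ÷ 47 → quotient 1, remainder 46
47 ÷ 46 → quotient 1, remainder 1
46 ÷ 1 → quotient 46, remainder 0

[1; 1, 46]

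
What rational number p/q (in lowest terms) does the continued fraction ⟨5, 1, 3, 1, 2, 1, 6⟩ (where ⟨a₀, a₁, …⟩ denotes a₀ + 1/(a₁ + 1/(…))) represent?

a_0 = 5: 5/1
a_1 = 1: 6/1
a_2 = 3: 23/4
a_3 = 1: 29/5
a_4 = 2: 81/14
a_5 = 1: 110/19
a_6 = 6: 741/128

741/128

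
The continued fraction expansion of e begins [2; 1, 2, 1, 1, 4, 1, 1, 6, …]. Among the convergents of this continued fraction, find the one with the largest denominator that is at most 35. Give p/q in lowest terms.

List convergents until the denominator exceeds the bound:
a_0 = 2: 2/1  (≤ bound)
a_1 = 1: 3/1  (≤ bound)
a_2 = 2: 8/3  (≤ bound)
a_3 = 1: 11/4  (≤ bound)
a_4 = 1: 19/7  (≤ bound)
a_5 = 4: 87/32  (≤ bound)
a_6 = 1: 106/39  (> 35, stop)

87/32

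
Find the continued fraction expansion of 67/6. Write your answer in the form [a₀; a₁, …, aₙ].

67 = 11·6 + 1, so a_0 = 11
6 = 6·1 + 0, so a_1 = 6

[11; 6]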